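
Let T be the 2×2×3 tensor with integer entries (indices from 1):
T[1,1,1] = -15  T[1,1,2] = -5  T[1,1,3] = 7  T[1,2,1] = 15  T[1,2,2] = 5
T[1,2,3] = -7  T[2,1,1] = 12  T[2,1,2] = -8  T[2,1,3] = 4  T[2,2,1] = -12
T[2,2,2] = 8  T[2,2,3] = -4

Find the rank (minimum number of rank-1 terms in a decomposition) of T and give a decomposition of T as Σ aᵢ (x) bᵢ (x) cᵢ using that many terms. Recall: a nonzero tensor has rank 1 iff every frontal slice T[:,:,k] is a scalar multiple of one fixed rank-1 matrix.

Lower bound: the mode-1 unfolding of T (rows indexed by i, columns by (j,k) = (1,1), (1,2), (1,3), (2,1), (2,2), (2,3)) is [[-15, -5, 7, 15, 5, -7], [12, -8, 4, -12, 8, -4]].
There the 2×2 minor on rows i ∈ {1, 2}, columns (j,k) ∈ {(1,1), (1,2)} is det [[-15, -5], [12, -8]] = 180 ≠ 0, so this unfolding has rank ≥ 2; CP rank is at least every unfolding rank, so rank(T) ≥ 2. (Unfolding ranks only ever bound the CP rank from below — rank(T) can be strictly larger than all of them — so the matching upper bound has to come from an explicit 2-term decomposition.)
Upper bound — finding two terms. Every mode-2 slice of T is a multiple of one matrix: T[:,j,:] = b[j]·M with b = [1, -1] and M = [[-15, -5, 7], [12, -8, 4]] (rows indexed by i, columns by k). So it suffices to write M as a sum of two rank-1 matrices.
Splitting M by its rows (i = 1, 2), M = [1, 0][-15, -5, 7]ᵀ + [0, 1][12, -8, 4]ᵀ.
Hence T = [1, 0] (x) [1, -1] (x) [-15, -5, 7] + [0, 1] (x) [1, -1] (x) [12, -8, 4], so rank(T) ≤ 2.
These bounds meet, so rank(T) = 2.
Check entry T[1,2,1] = 15: (1)·(-1)·(-15) + (0)·(-1)·(12) = 15.

rank(T) = 2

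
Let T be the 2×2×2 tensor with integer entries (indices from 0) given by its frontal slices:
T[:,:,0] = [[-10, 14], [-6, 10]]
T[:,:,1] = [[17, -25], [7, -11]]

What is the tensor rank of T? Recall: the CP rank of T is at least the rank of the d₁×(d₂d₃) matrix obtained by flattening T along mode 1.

Lower bound: in the mode-3 unfolding of T (rows indexed by k, columns by (i,j)) the 2×2 minor on rows k ∈ {0, 1}, columns (i,j) ∈ {(0,0), (0,1)} is det [[-10, 14], [17, -25]] = 12 ≠ 0, so that unfolding has rank ≥ 2 and hence rank(T) ≥ 2 (CP rank is at least every unfolding rank, though it can be larger).
Upper bound: with S_k = T[:,:,k], the two rank-1 terms a₁b₁ᵀ, a₂b₂ᵀ are the rank-1 members of the pencil x·S₀ + y·S₁.
det(x·S₀ + y·S₁) is −16·x² + 32·xy − 12·y² = (-4)·(2·x − 3·y)(2·x − y), vanishing at (x:y) = (3:2) and (1:2).
M₁ = 3·S₀ + 2·S₁ = [[4, -8], [-4, 8]] = 4·[1, -1][1, -2]ᵀ and M₂ = S₀ + 2·S₁ = [[24, -36], [8, -12]] = 4·[3, 1][2, -3]ᵀ, so take a₁ = [1, -1], b₁ = [1, -2], a₂ = [3, 1], b₂ = [2, -3].
Each slice is an integer combination of E₁ = a₁b₁ᵀ and E₂ = a₂b₂ᵀ: S₀ = 2·E₁ − 2·E₂, S₁ = −E₁ + 3·E₂; reading off coefficients, c₁ = [2, -1] and c₂ = [-2, 3].
Hence T = [1, -1] ⊗ [1, -2] ⊗ [2, -1] + [3, 1] ⊗ [2, -3] ⊗ [-2, 3], so rank(T) ≤ 2.
These bounds meet, so rank(T) = 2.

2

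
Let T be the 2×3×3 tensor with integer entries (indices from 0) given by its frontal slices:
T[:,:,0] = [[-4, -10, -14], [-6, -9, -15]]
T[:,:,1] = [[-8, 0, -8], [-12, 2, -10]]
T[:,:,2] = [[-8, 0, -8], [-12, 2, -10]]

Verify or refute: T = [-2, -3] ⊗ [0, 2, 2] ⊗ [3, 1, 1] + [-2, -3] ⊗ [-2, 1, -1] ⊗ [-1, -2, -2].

No

Reconstruct entry (1,1,0) from the claimed factors: Σₗ aₗ[1]bₗ[1]cₗ[0] = (-3)·(2)·(3) + (-3)·(1)·(-1) = -15, but T[1,1,0] = -9. The claim is false.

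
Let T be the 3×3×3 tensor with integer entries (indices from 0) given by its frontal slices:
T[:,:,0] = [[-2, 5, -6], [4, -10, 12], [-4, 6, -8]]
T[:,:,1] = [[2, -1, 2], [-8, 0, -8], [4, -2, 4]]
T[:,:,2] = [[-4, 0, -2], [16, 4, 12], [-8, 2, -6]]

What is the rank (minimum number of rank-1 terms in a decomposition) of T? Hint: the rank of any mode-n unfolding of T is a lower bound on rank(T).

Lower bound: the mode-2 unfolding of T (rows indexed by j, columns by (i,k) = (0,0), (0,1), (0,2), (1,0), (1,1), (1,2), (2,0), (2,1), (2,2)) is [[-2, 2, -4, 4, -8, 16, -4, 4, -8], [5, -1, 0, -10, 0, 4, 6, -2, 2], [-6, 2, -2, 12, -8, 12, -8, 4, -6]].
There the 3×3 minor on rows j ∈ {0, 1, 2}, columns (i,k) ∈ {(0,0), (0,1), (1,1)} is det [[-2, 2, -8], [5, -1, 0], [-6, 2, -8]] = 32 ≠ 0, so this unfolding has rank ≥ 3; CP rank is at least every unfolding rank, so rank(T) ≥ 3. (This is only a lower bound: in general the CP rank may exceed every unfolding rank, so we still need to exhibit 3 rank-1 terms summing to T.)
Upper bound: T is a sum of 3 rank-1 terms, T = [0, 1, 0] ⊗ [2, 1, 2] ⊗ [0, -2, 4] + [1, -2, 1] ⊗ [0, 1, -1] ⊗ [4, 0, -2] + [1, -2, 2] ⊗ [2, -1, 2] ⊗ [-1, 1, -2] (one valid choice — decompositions are not unique — normalised so each a, b is primitive with positive first nonzero entry; check it by expanding all entries), so rank(T) ≤ 3.
These bounds meet, so rank(T) = 3.

3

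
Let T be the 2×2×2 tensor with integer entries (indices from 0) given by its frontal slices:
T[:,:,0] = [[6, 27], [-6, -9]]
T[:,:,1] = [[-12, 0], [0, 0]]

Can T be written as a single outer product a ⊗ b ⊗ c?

No

The mode-2 unfolding of T (rows indexed by j, columns by (i,k) = (0,0), (0,1), (1,0), (1,1)) is [[6, -12, -6, 0], [27, 0, -9, 0]].
There the 2×2 minor on rows j ∈ {0, 1}, columns (i,k) ∈ {(0,0), (0,1)} is det [[6, -12], [27, 0]] = 324 ≠ 0, so this unfolding has rank ≥ 2; CP rank is at least every unfolding rank, so rank(T) ≥ 2.
In particular rank(T) ≥ 2 > 1, so T is not rank-1.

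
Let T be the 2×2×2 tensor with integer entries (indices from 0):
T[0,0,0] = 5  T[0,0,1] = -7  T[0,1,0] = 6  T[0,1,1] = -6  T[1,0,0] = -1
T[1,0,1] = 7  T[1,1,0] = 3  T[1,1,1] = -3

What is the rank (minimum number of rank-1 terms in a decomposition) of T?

2

Lower bound: the mode-1 unfolding of T (rows indexed by i, columns by (j,k) = (0,0), (0,1), (1,0), (1,1)) is [[5, -7, 6, -6], [-1, 7, 3, -3]].
There the 2×2 minor on rows i ∈ {0, 1}, columns (j,k) ∈ {(0,0), (0,1)} is det [[5, -7], [-1, 7]] = 28 ≠ 0, so this unfolding has rank ≥ 2; CP rank is at least every unfolding rank, so rank(T) ≥ 2. (Flattening ranks never certify an upper bound on CP rank; for that we must actually write T with 2 rank-1 terms.)
Upper bound — finding two terms. Write S_k = T[:,:,k] for the frontal slices: S₀ = [[5, 6], [-1, 3]], S₁ = [[-7, -6], [7, -3]].
If T = a₁ ⊗ b₁ ⊗ c₁ + a₂ ⊗ b₂ ⊗ c₂ then each S_k = c₁[k]·a₁b₁ᵀ + c₂[k]·a₂b₂ᵀ. S₀ and S₁ are linearly independent, so a₁b₁ᵀ and a₂b₂ᵀ must span the same plane of matrices: they are the rank-1 matrices of the form x·S₀ + y·S₁.
det(x·S₀ + y·S₁) is 21·x² − 84·xy + 63·y² = 21·(x − 3·y)(x − y), vanishing at (x:y) = (3:1) and (1:1).
M₁ = 3·S₀ + S₁ = [[8, 12], [4, 6]] = 2·(2, 1)(2, 3)ᵀ and M₂ = S₀ + S₁ = [[-2, 0], [6, 0]] = (-2)·(1, -3)(1, 0)ᵀ, so take a₁ = (2, 1), b₁ = (2, 3), a₂ = (1, -3), b₂ = (1, 0).
Each slice is an integer combination of E₁ = a₁b₁ᵀ and E₂ = a₂b₂ᵀ: S₀ = E₁ + E₂, S₁ = −E₁ − 3·E₂; reading off coefficients, c₁ = (1, -1) and c₂ = (1, -3).
Hence T = (2, 1) ⊗ (2, 3) ⊗ (1, -1) + (1, -3) ⊗ (1, 0) ⊗ (1, -3), so rank(T) ≤ 2.
These bounds meet, so rank(T) = 2.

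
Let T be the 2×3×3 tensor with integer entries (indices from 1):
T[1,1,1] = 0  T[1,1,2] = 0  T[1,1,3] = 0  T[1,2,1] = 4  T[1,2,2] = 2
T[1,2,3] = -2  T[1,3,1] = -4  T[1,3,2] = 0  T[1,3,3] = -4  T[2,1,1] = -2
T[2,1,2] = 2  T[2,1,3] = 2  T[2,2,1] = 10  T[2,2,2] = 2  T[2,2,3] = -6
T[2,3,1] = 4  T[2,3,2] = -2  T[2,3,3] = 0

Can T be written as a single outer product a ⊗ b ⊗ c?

The mode-2 unfolding of T (rows indexed by j, columns by (i,k) = (1,1), (1,2), (1,3), (2,1), (2,2), (2,3)) is [[0, 0, 0, -2, 2, 2], [4, 2, -2, 10, 2, -6], [-4, 0, -4, 4, -2, 0]].
There the 3×3 minor on rows j ∈ {1, 2, 3}, columns (i,k) ∈ {(1,1), (1,2), (2,1)} is det [[0, 0, -2], [4, 2, 10], [-4, 0, 4]] = -16 ≠ 0, so this unfolding has rank ≥ 3; CP rank is at least every unfolding rank, so rank(T) ≥ 3.
In particular rank(T) ≥ 3 > 1, so T is not rank-1.

No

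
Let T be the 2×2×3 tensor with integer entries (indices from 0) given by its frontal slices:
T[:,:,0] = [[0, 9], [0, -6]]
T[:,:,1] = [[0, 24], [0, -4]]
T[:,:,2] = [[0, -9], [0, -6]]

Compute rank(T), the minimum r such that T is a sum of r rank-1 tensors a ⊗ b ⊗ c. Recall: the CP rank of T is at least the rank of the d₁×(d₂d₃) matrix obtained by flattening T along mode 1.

2

Lower bound: the mode-3 unfolding of T (rows indexed by k, columns by (i,j) = (0,0), (0,1), (1,0), (1,1)) is [[0, 9, 0, -6], [0, 24, 0, -4], [0, -9, 0, -6]].
There the 2×2 minor on rows k ∈ {0, 1}, columns (i,j) ∈ {(0,1), (1,1)} is det [[9, -6], [24, -4]] = 108 ≠ 0, so this unfolding has rank ≥ 2; CP rank is at least every unfolding rank, so rank(T) ≥ 2. (This is only a lower bound: in general the CP rank may exceed every unfolding rank, so we still need to exhibit 2 rank-1 terms summing to T.)
Upper bound — finding two terms. Every mode-2 slice of T is a multiple of one matrix: T[:,j,:] = b[j]·M with b = [0, 1] and M = [[9, 24, -9], [-6, -4, -6]] (rows indexed by i, columns by k). So it suffices to write M as a sum of two rank-1 matrices.
Splitting M by its rows (i = 0, 1), M = [1, 0][9, 24, -9]ᵀ + [0, 1][-6, -4, -6]ᵀ.
Hence T = [1, 0] ⊗ [0, 1] ⊗ [9, 24, -9] + [0, 1] ⊗ [0, 1] ⊗ [-6, -4, -6], so rank(T) ≤ 2.
These bounds meet, so rank(T) = 2.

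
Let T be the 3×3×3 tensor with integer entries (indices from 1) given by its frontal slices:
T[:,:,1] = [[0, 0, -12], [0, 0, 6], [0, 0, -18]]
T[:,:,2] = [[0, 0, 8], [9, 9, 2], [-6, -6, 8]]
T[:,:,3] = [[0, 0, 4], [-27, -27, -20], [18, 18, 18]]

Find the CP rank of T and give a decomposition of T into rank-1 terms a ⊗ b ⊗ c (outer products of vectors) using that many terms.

rank(T) = 2

Lower bound: the mode-2 unfolding of T (rows indexed by j, columns by (i,k) = (1,1), (1,2), (1,3), (2,1), (2,2), (2,3), (3,1), (3,2), (3,3)) is [[0, 0, 0, 0, 9, -27, 0, -6, 18], [0, 0, 0, 0, 9, -27, 0, -6, 18], [-12, 8, 4, 6, 2, -20, -18, 8, 18]].
There the 2×2 minor on rows j ∈ {1, 3}, columns (i,k) ∈ {(1,1), (2,2)} is det [[0, 9], [-12, 2]] = 108 ≠ 0, so this unfolding has rank ≥ 2; CP rank is at least every unfolding rank, so rank(T) ≥ 2. (Flattening ranks never certify an upper bound on CP rank; for that we must actually write T with 2 rank-1 terms.)
Upper bound — finding two terms. Write S_k = T[:,:,k] for the frontal slices: S₁ = [[0, 0, -12], [0, 0, 6], [0, 0, -18]], S₂ = [[0, 0, 8], [9, 9, 2], [-6, -6, 8]], S₃ = [[0, 0, 4], [-27, -27, -20], [18, 18, 18]].
If T = a₁ ⊗ b₁ ⊗ c₁ + a₂ ⊗ b₂ ⊗ c₂ then each S_k = c₁[k]·a₁b₁ᵀ + c₂[k]·a₂b₂ᵀ. S₁ and S₂ are linearly independent, so a₁b₁ᵀ and a₂b₂ᵀ must span the same plane of matrices: they are the rank-1 matrices of the form x·S₁ + y·S₂.
The 2×2 minor of x·S₁ + y·S₂ on rows {1,2}, columns {1,3} is 108·xy − 72·y² = 36·(3·x − 2·y)(y), vanishing at (x:y) = (2:3) and (1:0).
M₁ = 2·S₁ + 3·S₂ = [[0, 0, 0], [27, 27, 18], [-18, -18, -12]] = 3·[0, 3, -2][3, 3, 2]ᵀ and M₂ = S₁ = [[0, 0, -12], [0, 0, 6], [0, 0, -18]] = (-6)·[2, -1, 3][0, 0, 1]ᵀ, so take a₁ = [0, 3, -2], b₁ = [3, 3, 2], a₂ = [2, -1, 3], b₂ = [0, 0, 1].
Each slice is an integer combination of E₁ = a₁b₁ᵀ and E₂ = a₂b₂ᵀ: S₁ = −6·E₂, S₂ = E₁ + 4·E₂, S₃ = −3·E₁ + 2·E₂; reading off coefficients, c₁ = [0, 1, -3] and c₂ = [-6, 4, 2].
Hence T = [0, 3, -2] ⊗ [3, 3, 2] ⊗ [0, 1, -3] + [2, -1, 3] ⊗ [0, 0, 1] ⊗ [-6, 4, 2], so rank(T) ≤ 2.
These bounds meet, so rank(T) = 2.
Check entry T[2,1,1] = 0: (3)·(3)·(0) + (-1)·(0)·(-6) = 0.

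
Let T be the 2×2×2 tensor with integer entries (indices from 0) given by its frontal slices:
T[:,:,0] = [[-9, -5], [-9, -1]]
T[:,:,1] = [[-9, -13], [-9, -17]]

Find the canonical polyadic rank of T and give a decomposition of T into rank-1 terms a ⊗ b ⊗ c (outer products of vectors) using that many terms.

Lower bound: the mode-1 unfolding of T (rows indexed by i, columns by (j,k) = (0,0), (0,1), (1,0), (1,1)) is [[-9, -9, -5, -13], [-9, -9, -1, -17]].
There the 2×2 minor on rows i ∈ {0, 1}, columns (j,k) ∈ {(0,0), (1,0)} is det [[-9, -5], [-9, -1]] = -36 ≠ 0, so this unfolding has rank ≥ 2; CP rank is at least every unfolding rank, so rank(T) ≥ 2. (This is only a lower bound: in general the CP rank may exceed every unfolding rank, so we still need to exhibit 2 rank-1 terms summing to T.)
Upper bound — finding two terms. Write S_k = T[:,:,k] for the frontal slices: S₀ = [[-9, -5], [-9, -1]], S₁ = [[-9, -13], [-9, -17]].
If T = a₁ ⊗ b₁ ⊗ c₁ + a₂ ⊗ b₂ ⊗ c₂ then each S_k = c₁[k]·a₁b₁ᵀ + c₂[k]·a₂b₂ᵀ. S₀ and S₁ are linearly independent, so a₁b₁ᵀ and a₂b₂ᵀ must span the same plane of matrices: they are the rank-1 matrices of the form x·S₀ + y·S₁.
det(x·S₀ + y·S₁) is −36·x² + 36·y² = (-36)·(x − y)(x + y), vanishing at (x:y) = (1:1) and (1:-1).
M₁ = S₀ + S₁ = [[-18, -18], [-18, -18]] = (-18)·[1, 1][1, 1]ᵀ and M₂ = S₀ − S₁ = [[0, 8], [0, 16]] = 8·[1, 2][0, 1]ᵀ, so take a₁ = [1, 1], b₁ = [1, 1], a₂ = [1, 2], b₂ = [0, 1].
Each slice is an integer combination of E₁ = a₁b₁ᵀ and E₂ = a₂b₂ᵀ: S₀ = −9·E₁ + 4·E₂, S₁ = −9·E₁ − 4·E₂; reading off coefficients, c₁ = [-9, -9] and c₂ = [4, -4].
Hence T = [1, 1] ⊗ [1, 1] ⊗ [-9, -9] + [1, 2] ⊗ [0, 1] ⊗ [4, -4], so rank(T) ≤ 2.
These bounds meet, so rank(T) = 2.

rank(T) = 2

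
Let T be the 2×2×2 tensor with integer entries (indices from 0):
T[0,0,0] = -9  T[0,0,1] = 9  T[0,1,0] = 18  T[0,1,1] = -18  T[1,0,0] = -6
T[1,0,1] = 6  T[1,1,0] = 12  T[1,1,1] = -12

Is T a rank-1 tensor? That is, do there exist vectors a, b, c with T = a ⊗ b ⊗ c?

If T = a ⊗ b ⊗ c then every fibre of T is a multiple of the corresponding factor, so read the factors off the fibres through the nonzero entry T[0,0,0] = -9.
The mode-1 fibre T[:,0,0] = [-9, -6] gives a = [3, 2] (primitive direction); the mode-2 fibre T[0,:,0] = [-9, 18] gives b = [1, -2]; then c[k] = T[0,0,k] / (a[0]·b[0]) = [-9, 9] / 3 = [-3, 3].
Expanding [3, 2] ⊗ [1, -2] ⊗ [-3, 3] reproduces all 8 entries of T, so T = [3, 2] ⊗ [1, -2] ⊗ [-3, 3] and rank(T) ≤ 1.
Equivalently every frontal slice T[:,:,k] is c[k] times the rank-1 matrix [3, 2] ⊗ [1, -2]. So T has rank 1 (it is nonzero).

Yes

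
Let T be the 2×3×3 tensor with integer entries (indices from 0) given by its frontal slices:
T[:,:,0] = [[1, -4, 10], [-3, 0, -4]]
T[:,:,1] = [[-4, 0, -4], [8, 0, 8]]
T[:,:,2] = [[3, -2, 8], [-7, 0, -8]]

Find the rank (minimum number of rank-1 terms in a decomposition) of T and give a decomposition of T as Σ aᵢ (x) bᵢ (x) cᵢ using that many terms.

Lower bound: the mode-3 unfolding of T (rows indexed by k, columns by (i,j) = (0,0), (0,1), (0,2), (1,0), (1,1), (1,2)) is [[1, -4, 10, -3, 0, -4], [-4, 0, -4, 8, 0, 8], [3, -2, 8, -7, 0, -8]].
There the 3×3 minor on rows k ∈ {0, 1, 2}, columns (i,j) ∈ {(0,0), (0,1), (0,2)} is det [[1, -4, 10], [-4, 0, -4], [3, -2, 8]] = -8 ≠ 0, so this unfolding has rank ≥ 3; CP rank is at least every unfolding rank, so rank(T) ≥ 3. (This is only a lower bound: in general the CP rank may exceed every unfolding rank, so we still need to exhibit 3 rank-1 terms summing to T.)
Upper bound: T is a sum of 3 rank-1 terms, T = [1, -2] (x) [1, 0, 1] (x) [2, -4, 4] + [1, -1] (x) [1, 0, 0] (x) [-1, 0, -1] + [1, 0] (x) [0, 1, -2] (x) [-4, 0, -2] (written with every a and b primitive with positive leading entry and the scale carried by c; CP decompositions are not unique, and this one is verified by expanding entrywise), so rank(T) ≤ 3.
These bounds meet, so rank(T) = 3.

rank(T) = 3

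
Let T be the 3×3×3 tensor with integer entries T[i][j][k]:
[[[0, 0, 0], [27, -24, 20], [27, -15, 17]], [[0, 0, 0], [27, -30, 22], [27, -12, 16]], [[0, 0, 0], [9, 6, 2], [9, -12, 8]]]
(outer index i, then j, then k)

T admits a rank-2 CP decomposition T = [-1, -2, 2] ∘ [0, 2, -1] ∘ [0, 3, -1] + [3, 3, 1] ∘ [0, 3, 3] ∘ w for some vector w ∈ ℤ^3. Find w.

Subtract the known terms from T to get the rank-1 residual R = [3, 3, 1] ∘ [0, 3, 3] ∘ w, so R[i,j,k] = a[i]·b[j]·w[k]. Pick indices with nonzero a[0]·b[1] = (3)·(3) = 9. Only the fibre through (0,1,·) is needed: R[0,1,:] = T[0,1,:] − Σₗ aₗ[0]bₗ[1]cₗ = [27, -24, 20] − (-1)·(2)·[0, 3, -1] = [27, -18, 18]. Then w[k] = R[0,1,k] / 9 for each k, giving w = [27, -18, 18] / 9 = [3, -2, 2].

w = [3, -2, 2]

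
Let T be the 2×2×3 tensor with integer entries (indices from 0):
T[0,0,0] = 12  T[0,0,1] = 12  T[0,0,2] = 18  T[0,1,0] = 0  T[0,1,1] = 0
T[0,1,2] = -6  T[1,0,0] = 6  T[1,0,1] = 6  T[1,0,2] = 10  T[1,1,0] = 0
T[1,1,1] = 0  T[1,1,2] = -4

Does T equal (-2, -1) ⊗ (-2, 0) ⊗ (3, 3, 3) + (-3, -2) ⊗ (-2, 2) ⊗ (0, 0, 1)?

Reconstruct entrywise from the claimed factors. For example, T[0,0,0] = 12 and Σₗ aₗ[0]bₗ[0]cₗ[0] = (-2)·(-2)·(3) + (-3)·(-2)·(0) = 12; checking all 12 entries, every one matches. The claim holds.

Yes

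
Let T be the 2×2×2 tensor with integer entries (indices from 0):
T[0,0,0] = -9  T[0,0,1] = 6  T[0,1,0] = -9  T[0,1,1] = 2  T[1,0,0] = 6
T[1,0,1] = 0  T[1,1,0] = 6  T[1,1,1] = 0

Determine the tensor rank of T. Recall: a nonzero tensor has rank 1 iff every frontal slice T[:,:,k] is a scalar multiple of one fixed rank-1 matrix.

2

Lower bound: the mode-1 unfolding of T (rows indexed by i, columns by (j,k) = (0,0), (0,1), (1,0), (1,1)) is [[-9, 6, -9, 2], [6, 0, 6, 0]].
There the 2×2 minor on rows i ∈ {0, 1}, columns (j,k) ∈ {(0,0), (0,1)} is det [[-9, 6], [6, 0]] = -36 ≠ 0, so this unfolding has rank ≥ 2; CP rank is at least every unfolding rank, so rank(T) ≥ 2. (Unfolding ranks only ever bound the CP rank from below — rank(T) can be strictly larger than all of them — so the matching upper bound has to come from an explicit 2-term decomposition.)
Upper bound — finding two terms. Write S_k = T[:,:,k] for the frontal slices: S₀ = [[-9, -9], [6, 6]], S₁ = [[6, 2], [0, 0]].
If T = a₁ ⊗ b₁ ⊗ c₁ + a₂ ⊗ b₂ ⊗ c₂ then each S_k = c₁[k]·a₁b₁ᵀ + c₂[k]·a₂b₂ᵀ. S₀ and S₁ are linearly independent, so a₁b₁ᵀ and a₂b₂ᵀ must span the same plane of matrices: they are the rank-1 matrices of the form x·S₀ + y·S₁.
det(x·S₀ + y·S₁) is 24·xy = 24·(y)(x), vanishing at (x:y) = (1:0) and (0:1).
M₁ = S₀ = [[-9, -9], [6, 6]] = (-3)·[3, -2][1, 1]ᵀ and M₂ = S₁ = [[6, 2], [0, 0]] = 2·[1, 0][3, 1]ᵀ, so take a₁ = [3, -2], b₁ = [1, 1], a₂ = [1, 0], b₂ = [3, 1].
Each slice is an integer combination of E₁ = a₁b₁ᵀ and E₂ = a₂b₂ᵀ: S₀ = −3·E₁, S₁ = 2·E₂; reading off coefficients, c₁ = [-3, 0] and c₂ = [0, 2].
Hence T = [3, -2] ⊗ [1, 1] ⊗ [-3, 0] + [1, 0] ⊗ [3, 1] ⊗ [0, 2], so rank(T) ≤ 2.
These bounds meet, so rank(T) = 2.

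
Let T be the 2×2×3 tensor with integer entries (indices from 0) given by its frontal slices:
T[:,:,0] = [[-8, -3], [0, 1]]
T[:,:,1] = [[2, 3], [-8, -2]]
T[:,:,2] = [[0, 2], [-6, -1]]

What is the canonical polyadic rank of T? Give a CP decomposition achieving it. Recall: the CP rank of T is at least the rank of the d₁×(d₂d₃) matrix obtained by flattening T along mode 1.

Lower bound: the mode-3 unfolding of T (rows indexed by k, columns by (i,j) = (0,0), (0,1), (1,0), (1,1)) is [[-8, -3, 0, 1], [2, 3, -8, -2], [0, 2, -6, -1]].
There the 3×3 minor on rows k ∈ {0, 1, 2}, columns (i,j) ∈ {(0,0), (0,1), (1,0)} is det [[-8, -3, 0], [2, 3, -8], [0, 2, -6]] = -20 ≠ 0, so this unfolding has rank ≥ 3; CP rank is at least every unfolding rank, so rank(T) ≥ 3. (Flattening ranks never certify an upper bound on CP rank; for that we must actually write T with 3 rank-1 terms.)
Upper bound: T is a sum of 3 rank-1 terms, T = [1, -1] ⊗ [2, 1] ⊗ [-1, 2, 1] + [1, 0] ⊗ [2, 1] ⊗ [-2, 1, 1] + [1, 1] ⊗ [1, 0] ⊗ [-2, -4, -4] (one valid choice — decompositions are not unique — normalised so each a, b is primitive with positive first nonzero entry; check it by expanding all entries), so rank(T) ≤ 3.
These bounds meet, so rank(T) = 3.

rank(T) = 3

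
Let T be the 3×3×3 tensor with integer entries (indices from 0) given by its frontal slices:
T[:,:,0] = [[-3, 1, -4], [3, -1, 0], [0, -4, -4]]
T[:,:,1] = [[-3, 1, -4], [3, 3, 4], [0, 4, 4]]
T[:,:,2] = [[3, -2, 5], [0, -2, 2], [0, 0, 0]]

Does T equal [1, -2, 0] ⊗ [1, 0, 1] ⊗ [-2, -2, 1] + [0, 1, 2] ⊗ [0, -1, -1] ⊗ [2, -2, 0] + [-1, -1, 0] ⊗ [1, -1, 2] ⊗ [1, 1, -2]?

Yes

Reconstruct entrywise from the claimed factors. For example, T[2,2,0] = -4 and Σₗ aₗ[2]bₗ[2]cₗ[0] = (0)·(1)·(-2) + (2)·(-1)·(2) + (0)·(2)·(1) = -4; checking all 27 entries, every one matches. The claim holds.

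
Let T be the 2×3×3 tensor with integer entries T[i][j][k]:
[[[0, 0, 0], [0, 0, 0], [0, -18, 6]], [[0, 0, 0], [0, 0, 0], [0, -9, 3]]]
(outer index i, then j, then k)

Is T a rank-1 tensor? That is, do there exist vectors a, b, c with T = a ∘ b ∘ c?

Yes

If T = a ∘ b ∘ c then every fibre of T is a multiple of the corresponding factor, so read the factors off the fibres through the nonzero entry T[0,2,1] = -18.
The mode-1 fibre T[:,2,1] = [-18, -9] gives a = [2, 1] (primitive direction); the mode-2 fibre T[0,:,1] = [0, 0, -18] gives b = [0, 0, 1]; then c[k] = T[0,2,k] / (a[0]·b[2]) = [0, -18, 6] / 2 = [0, -9, 3].
Expanding [2, 1] ∘ [0, 0, 1] ∘ [0, -9, 3] reproduces all 18 entries of T, so T = [2, 1] ∘ [0, 0, 1] ∘ [0, -9, 3] and rank(T) ≤ 1.
Equivalently every frontal slice T[:,:,k] is c[k] times the rank-1 matrix [2, 1] ∘ [0, 0, 1]. So T has rank 1 (it is nonzero).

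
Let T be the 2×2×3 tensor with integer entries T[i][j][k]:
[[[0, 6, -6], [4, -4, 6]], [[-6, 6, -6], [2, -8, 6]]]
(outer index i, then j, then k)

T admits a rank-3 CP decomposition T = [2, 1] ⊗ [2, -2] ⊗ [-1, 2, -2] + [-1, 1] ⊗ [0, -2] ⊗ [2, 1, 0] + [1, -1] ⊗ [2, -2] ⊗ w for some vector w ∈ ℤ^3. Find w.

Subtract the known terms from T to get the rank-1 residual R = [1, -1] ⊗ [2, -2] ⊗ w, so R[i,j,k] = a[i]·b[j]·w[k]. Pick indices with nonzero a[0]·b[0] = (1)·(2) = 2. Only the fibre through (0,0,·) is needed: R[0,0,:] = T[0,0,:] − Σₗ aₗ[0]bₗ[0]cₗ = [0, 6, -6] − (2)·(2)·[-1, 2, -2] − (-1)·(0)·[2, 1, 0] = [4, -2, 2]. Then w[k] = R[0,0,k] / 2 for each k, giving w = [4, -2, 2] / 2 = [2, -1, 1].

w = [2, -1, 1]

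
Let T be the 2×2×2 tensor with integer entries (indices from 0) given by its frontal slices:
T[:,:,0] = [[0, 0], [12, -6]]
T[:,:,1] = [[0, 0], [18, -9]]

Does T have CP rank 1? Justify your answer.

Yes

If T = a (x) b (x) c then every fibre of T is a multiple of the corresponding factor, so read the factors off the fibres through the nonzero entry T[1,0,0] = 12.
The mode-1 fibre T[:,0,0] = [0, 12] gives a = [0, 1] (primitive direction); the mode-2 fibre T[1,:,0] = [12, -6] gives b = [2, -1]; then c[k] = T[1,0,k] / (a[1]·b[0]) = [12, 18] / 2 = [6, 9].
Expanding [0, 1] (x) [2, -1] (x) [6, 9] reproduces all 8 entries of T, so T = [0, 1] (x) [2, -1] (x) [6, 9] and rank(T) ≤ 1.
Equivalently every frontal slice T[:,:,k] is c[k] times the rank-1 matrix [0, 1] (x) [2, -1]. So T has rank 1 (it is nonzero).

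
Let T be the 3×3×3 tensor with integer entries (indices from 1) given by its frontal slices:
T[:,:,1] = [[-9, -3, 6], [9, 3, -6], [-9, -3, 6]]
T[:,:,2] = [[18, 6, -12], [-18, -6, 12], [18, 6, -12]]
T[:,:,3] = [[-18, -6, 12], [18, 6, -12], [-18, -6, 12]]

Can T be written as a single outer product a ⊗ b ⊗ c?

Yes

If T = a ⊗ b ⊗ c then every fibre of T is a multiple of the corresponding factor, so read the factors off the fibres through the nonzero entry T[1,1,1] = -9.
The mode-1 fibre T[:,1,1] = [-9, 9, -9] gives a = (1, -1, 1) (primitive direction); the mode-2 fibre T[1,:,1] = [-9, -3, 6] gives b = (3, 1, -2); then c[k] = T[1,1,k] / (a[1]·b[1]) = [-9, 18, -18] / 3 = (-3, 6, -6).
Expanding (1, -1, 1) ⊗ (3, 1, -2) ⊗ (-3, 6, -6) reproduces all 27 entries of T, so T = (1, -1, 1) ⊗ (3, 1, -2) ⊗ (-3, 6, -6) and rank(T) ≤ 1.
Equivalently every frontal slice T[:,:,k] is c[k] times the rank-1 matrix (1, -1, 1) ⊗ (3, 1, -2). So T has rank 1 (it is nonzero).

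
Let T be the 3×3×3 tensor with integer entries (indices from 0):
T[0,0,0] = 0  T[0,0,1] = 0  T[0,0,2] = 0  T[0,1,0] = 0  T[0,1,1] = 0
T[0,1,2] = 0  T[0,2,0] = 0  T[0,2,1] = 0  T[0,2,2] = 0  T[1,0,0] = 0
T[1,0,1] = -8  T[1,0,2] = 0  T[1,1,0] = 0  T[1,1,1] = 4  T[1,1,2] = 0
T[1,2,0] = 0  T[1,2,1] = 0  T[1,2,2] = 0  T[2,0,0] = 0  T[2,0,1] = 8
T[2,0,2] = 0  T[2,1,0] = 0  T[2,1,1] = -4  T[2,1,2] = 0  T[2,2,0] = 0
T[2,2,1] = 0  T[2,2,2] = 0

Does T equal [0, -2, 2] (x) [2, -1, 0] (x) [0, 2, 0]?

Yes

Reconstruct entrywise from the claimed factors. For example, T[1,1,0] = 0 and Σₗ aₗ[1]bₗ[1]cₗ[0] = (-2)·(-1)·(0) = 0; checking all 27 entries, every one matches. The claim holds.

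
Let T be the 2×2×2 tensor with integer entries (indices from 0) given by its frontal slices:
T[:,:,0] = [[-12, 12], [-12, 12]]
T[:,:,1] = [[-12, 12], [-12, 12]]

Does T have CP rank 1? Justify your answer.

Yes

If T = a ⊗ b ⊗ c then every fibre of T is a multiple of the corresponding factor, so read the factors off the fibres through the nonzero entry T[0,0,0] = -12.
The mode-1 fibre T[:,0,0] = [-12, -12] gives a = (1, 1) (primitive direction); the mode-2 fibre T[0,:,0] = [-12, 12] gives b = (1, -1); then c[k] = T[0,0,k] / (a[0]·b[0]) = [-12, -12] / 1 = (-12, -12).
Expanding (1, 1) ⊗ (1, -1) ⊗ (-12, -12) reproduces all 8 entries of T, so T = (1, 1) ⊗ (1, -1) ⊗ (-12, -12) and rank(T) ≤ 1.
Equivalently every frontal slice T[:,:,k] is c[k] times the rank-1 matrix (1, 1) ⊗ (1, -1). So T has rank 1 (it is nonzero).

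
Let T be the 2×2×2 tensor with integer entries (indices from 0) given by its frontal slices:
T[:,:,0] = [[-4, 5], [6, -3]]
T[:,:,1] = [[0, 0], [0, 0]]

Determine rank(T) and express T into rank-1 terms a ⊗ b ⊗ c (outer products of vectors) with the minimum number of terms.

Lower bound: the mode-2 unfolding of T (rows indexed by j, columns by (i,k) = (0,0), (0,1), (1,0), (1,1)) is [[-4, 0, 6, 0], [5, 0, -3, 0]].
There the 2×2 minor on rows j ∈ {0, 1}, columns (i,k) ∈ {(0,0), (1,0)} is det [[-4, 6], [5, -3]] = -18 ≠ 0, so this unfolding has rank ≥ 2; CP rank is at least every unfolding rank, so rank(T) ≥ 2. (Flattening ranks never certify an upper bound on CP rank; for that we must actually write T with 2 rank-1 terms.)
Upper bound — finding two terms. Every mode-3 slice of T is a multiple of one matrix: T[:,:,k] = c[k]·M with c = [1, 0] and M = [[-4, 5], [6, -3]] (rows indexed by i, columns by j). So it suffices to write M as a sum of two rank-1 matrices.
Splitting M by its rows (i = 0, 1), M = [1, 0][-4, 5]ᵀ + [0, 1][6, -3]ᵀ.
Hence T = [1, 0] ⊗ [-4, 5] ⊗ [1, 0] + [0, 1] ⊗ [6, -3] ⊗ [1, 0], so rank(T) ≤ 2.
These bounds meet, so rank(T) = 2.

rank(T) = 2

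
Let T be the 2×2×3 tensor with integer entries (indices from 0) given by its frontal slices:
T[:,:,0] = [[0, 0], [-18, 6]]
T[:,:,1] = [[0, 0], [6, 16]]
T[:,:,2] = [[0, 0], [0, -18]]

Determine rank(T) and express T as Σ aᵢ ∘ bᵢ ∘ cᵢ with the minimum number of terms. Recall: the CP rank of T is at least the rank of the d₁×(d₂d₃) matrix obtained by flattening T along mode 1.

rank(T) = 2

Lower bound: in the mode-3 unfolding of T (rows indexed by k, columns by (i,j)) the 2×2 minor on rows k ∈ {0, 1}, columns (i,j) ∈ {(1,0), (1,1)} is det [[-18, 6], [6, 16]] = -324 ≠ 0, so that unfolding has rank ≥ 2 and hence rank(T) ≥ 2 (CP rank is at least every unfolding rank, though it can be larger).
Upper bound: T[i,:,:] = a[i]·M for every slice, with a = [0, 1] and M = [[-18, 6, 0], [6, 16, -18]] (rows j, columns k).
Splitting M by its rows (j = 0, 1), M = [1, 0][-18, 6, 0]ᵀ + [0, 1][6, 16, -18]ᵀ.
Hence T = [0, 1] ∘ [1, 0] ∘ [-18, 6, 0] + [0, 1] ∘ [0, 1] ∘ [6, 16, -18], so rank(T) ≤ 2.
These bounds meet, so rank(T) = 2.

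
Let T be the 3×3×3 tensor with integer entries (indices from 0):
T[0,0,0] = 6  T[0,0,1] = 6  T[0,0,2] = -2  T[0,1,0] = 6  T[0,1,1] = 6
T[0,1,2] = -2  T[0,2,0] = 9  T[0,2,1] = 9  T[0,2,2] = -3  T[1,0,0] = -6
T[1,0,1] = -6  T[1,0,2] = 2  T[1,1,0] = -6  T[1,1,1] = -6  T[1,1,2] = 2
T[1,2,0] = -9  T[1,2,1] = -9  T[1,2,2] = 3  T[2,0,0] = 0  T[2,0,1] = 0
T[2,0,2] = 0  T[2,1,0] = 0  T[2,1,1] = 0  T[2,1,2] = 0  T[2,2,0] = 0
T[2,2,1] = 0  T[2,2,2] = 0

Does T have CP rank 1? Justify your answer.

Yes

If T = a ⊗ b ⊗ c then every fibre of T is a multiple of the corresponding factor, so read the factors off the fibres through the nonzero entry T[0,0,0] = 6.
The mode-1 fibre T[:,0,0] = [6, -6, 0] gives a = [1, -1, 0] (primitive direction); the mode-2 fibre T[0,:,0] = [6, 6, 9] gives b = [2, 2, 3]; then c[k] = T[0,0,k] / (a[0]·b[0]) = [6, 6, -2] / 2 = [3, 3, -1].
Expanding [1, -1, 0] ⊗ [2, 2, 3] ⊗ [3, 3, -1] reproduces all 27 entries of T, so T = [1, -1, 0] ⊗ [2, 2, 3] ⊗ [3, 3, -1] and rank(T) ≤ 1.
Equivalently every frontal slice T[:,:,k] is c[k] times the rank-1 matrix [1, -1, 0] ⊗ [2, 2, 3]. So T has rank 1 (it is nonzero).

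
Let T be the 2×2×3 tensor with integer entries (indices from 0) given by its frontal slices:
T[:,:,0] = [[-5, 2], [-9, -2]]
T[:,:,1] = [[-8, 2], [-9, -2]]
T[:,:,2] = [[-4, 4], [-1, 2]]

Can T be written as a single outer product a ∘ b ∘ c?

The mode-3 unfolding of T (rows indexed by k, columns by (i,j) = (0,0), (0,1), (1,0), (1,1)) is [[-5, 2, -9, -2], [-8, 2, -9, -2], [-4, 4, -1, 2]].
There the 3×3 minor on rows k ∈ {0, 1, 2}, columns (i,j) ∈ {(0,0), (0,1), (1,0)} is det [[-5, 2, -9], [-8, 2, -9], [-4, 4, -1]] = 102 ≠ 0, so this unfolding has rank ≥ 3; CP rank is at least every unfolding rank, so rank(T) ≥ 3.
In particular rank(T) ≥ 3 > 1, so T is not rank-1.

No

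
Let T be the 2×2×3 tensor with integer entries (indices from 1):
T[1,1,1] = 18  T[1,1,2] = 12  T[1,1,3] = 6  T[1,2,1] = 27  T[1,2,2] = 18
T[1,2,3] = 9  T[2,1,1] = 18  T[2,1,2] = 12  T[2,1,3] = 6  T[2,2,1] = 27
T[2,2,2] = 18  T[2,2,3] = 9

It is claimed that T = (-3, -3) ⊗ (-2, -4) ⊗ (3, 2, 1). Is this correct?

Reconstruct entry (1,2,1) from the claimed factors: Σₗ aₗ[1]bₗ[2]cₗ[1] = (-3)·(-4)·(3) = 36, but T[1,2,1] = 27. The claim is false.

No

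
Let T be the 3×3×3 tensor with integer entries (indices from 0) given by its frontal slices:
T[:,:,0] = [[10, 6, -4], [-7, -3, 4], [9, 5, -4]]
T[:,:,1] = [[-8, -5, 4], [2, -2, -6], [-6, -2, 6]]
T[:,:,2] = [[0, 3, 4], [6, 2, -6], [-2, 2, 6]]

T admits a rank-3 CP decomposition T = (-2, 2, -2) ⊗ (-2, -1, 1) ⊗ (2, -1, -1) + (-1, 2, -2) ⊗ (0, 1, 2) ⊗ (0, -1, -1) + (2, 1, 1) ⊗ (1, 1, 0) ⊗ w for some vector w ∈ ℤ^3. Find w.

w = (1, -2, 2)

Subtract the known terms from T to get the rank-1 residual R = (2, 1, 1) ⊗ (1, 1, 0) ⊗ w, so R[i,j,k] = a[i]·b[j]·w[k]. Pick indices with nonzero a[0]·b[0] = (2)·(1) = 2. Only the fibre through (0,0,·) is needed: R[0,0,:] = T[0,0,:] − Σₗ aₗ[0]bₗ[0]cₗ = [10, -8, 0] − (-2)·(-2)·(2, -1, -1) − (-1)·(0)·(0, -1, -1) = [2, -4, 4]. Then w[k] = R[0,0,k] / 2 for each k, giving w = [2, -4, 4] / 2 = (1, -2, 2).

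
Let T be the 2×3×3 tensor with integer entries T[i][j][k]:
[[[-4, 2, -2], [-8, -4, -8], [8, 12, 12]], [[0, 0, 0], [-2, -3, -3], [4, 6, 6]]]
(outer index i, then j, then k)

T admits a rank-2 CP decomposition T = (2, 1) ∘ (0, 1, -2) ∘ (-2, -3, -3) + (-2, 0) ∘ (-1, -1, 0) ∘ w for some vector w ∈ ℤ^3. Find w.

Subtract the known terms from T to get the rank-1 residual R = (-2, 0) ∘ (-1, -1, 0) ∘ w, so R[i,j,k] = a[i]·b[j]·w[k]. Pick indices with nonzero a[0]·b[0] = (-2)·(-1) = 2. Only the fibre through (0,0,·) is needed: R[0,0,:] = T[0,0,:] − Σₗ aₗ[0]bₗ[0]cₗ = [-4, 2, -2] − (2)·(0)·(-2, -3, -3) = [-4, 2, -2]. Then w[k] = R[0,0,k] / 2 for each k, giving w = [-4, 2, -2] / 2 = (-2, 1, -1).

w = (-2, 1, -1)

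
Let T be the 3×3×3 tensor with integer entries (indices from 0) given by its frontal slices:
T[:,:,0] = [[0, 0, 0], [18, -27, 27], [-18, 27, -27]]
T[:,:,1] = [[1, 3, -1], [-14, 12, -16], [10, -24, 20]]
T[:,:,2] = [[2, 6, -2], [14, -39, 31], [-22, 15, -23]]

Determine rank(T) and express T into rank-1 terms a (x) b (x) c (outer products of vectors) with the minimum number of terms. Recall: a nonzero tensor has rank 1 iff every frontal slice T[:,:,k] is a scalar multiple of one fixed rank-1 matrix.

Lower bound: the mode-3 unfolding of T (rows indexed by k, columns by (i,j) = (0,0), (0,1), (0,2), (1,0), (1,1), (1,2), (2,0), (2,1), (2,2)) is [[0, 0, 0, 18, -27, 27, -18, 27, -27], [1, 3, -1, -14, 12, -16, 10, -24, 20], [2, 6, -2, 14, -39, 31, -22, 15, -23]].
There the 2×2 minor on rows k ∈ {0, 1}, columns (i,j) ∈ {(0,0), (1,0)} is det [[0, 18], [1, -14]] = -18 ≠ 0, so this unfolding has rank ≥ 2; CP rank is at least every unfolding rank, so rank(T) ≥ 2. (This is only a lower bound: in general the CP rank may exceed every unfolding rank, so we still need to exhibit 2 rank-1 terms summing to T.)
Upper bound — finding two terms. Write S_k = T[:,:,k] for the frontal slices: S₀ = [[0, 0, 0], [18, -27, 27], [-18, 27, -27]], S₁ = [[1, 3, -1], [-14, 12, -16], [10, -24, 20]], S₂ = [[2, 6, -2], [14, -39, 31], [-22, 15, -23]].
If T = a₁ (x) b₁ (x) c₁ + a₂ (x) b₂ (x) c₂ then each S_k = c₁[k]·a₁b₁ᵀ + c₂[k]·a₂b₂ᵀ. S₀ and S₁ are linearly independent, so a₁b₁ᵀ and a₂b₂ᵀ must span the same plane of matrices: they are the rank-1 matrices of the form x·S₀ + y·S₁.
The 2×2 minor of x·S₀ + y·S₁ on rows {0,1}, columns {0,1} is −81·xy + 54·y² = (-27)·(3·x − 2·y)(y), vanishing at (x:y) = (2:3) and (1:0).
M₁ = 2·S₀ + 3·S₁ = [[3, 9, -3], [-6, -18, 6], [-6, -18, 6]] = 3·(1, -2, -2)(1, 3, -1)ᵀ and M₂ = S₀ = [[0, 0, 0], [18, -27, 27], [-18, 27, -27]] = 9·(0, 1, -1)(2, -3, 3)ᵀ, so take a₁ = (1, -2, -2), b₁ = (1, 3, -1), a₂ = (0, 1, -1), b₂ = (2, -3, 3).
Each slice is an integer combination of E₁ = a₁b₁ᵀ and E₂ = a₂b₂ᵀ: S₀ = 9·E₂, S₁ = E₁ − 6·E₂, S₂ = 2·E₁ + 9·E₂; reading off coefficients, c₁ = (0, 1, 2) and c₂ = (9, -6, 9).
Hence T = (1, -2, -2) (x) (1, 3, -1) (x) (0, 1, 2) + (0, 1, -1) (x) (2, -3, 3) (x) (9, -6, 9), so rank(T) ≤ 2.
These bounds meet, so rank(T) = 2.
Check entry T[2,1,2] = 15: (-2)·(3)·(2) + (-1)·(-3)·(9) = 15.

rank(T) = 2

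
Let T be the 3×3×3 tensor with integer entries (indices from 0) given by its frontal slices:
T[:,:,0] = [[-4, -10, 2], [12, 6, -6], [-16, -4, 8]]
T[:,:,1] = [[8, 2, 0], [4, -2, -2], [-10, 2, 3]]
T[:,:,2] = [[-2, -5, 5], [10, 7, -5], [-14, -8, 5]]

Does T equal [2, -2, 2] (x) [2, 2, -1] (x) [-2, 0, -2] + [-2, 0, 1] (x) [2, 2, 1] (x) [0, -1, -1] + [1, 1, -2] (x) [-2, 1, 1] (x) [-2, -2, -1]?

Reconstruct entrywise from the claimed factors. For example, T[0,0,0] = -4 and Σₗ aₗ[0]bₗ[0]cₗ[0] = (2)·(2)·(-2) + (-2)·(2)·(0) + (1)·(-2)·(-2) = -4; checking all 27 entries, every one matches. The claim holds.

Yes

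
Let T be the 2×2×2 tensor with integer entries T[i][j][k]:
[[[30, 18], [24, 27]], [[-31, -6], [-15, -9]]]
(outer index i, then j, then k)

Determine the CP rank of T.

Lower bound: the mode-2 unfolding of T (rows indexed by j, columns by (i,k) = (0,0), (0,1), (1,0), (1,1)) is [[30, 18, -31, -6], [24, 27, -15, -9]].
There the 2×2 minor on rows j ∈ {0, 1}, columns (i,k) ∈ {(0,0), (0,1)} is det [[30, 18], [24, 27]] = 378 ≠ 0, so this unfolding has rank ≥ 2; CP rank is at least every unfolding rank, so rank(T) ≥ 2. (Flattening ranks never certify an upper bound on CP rank; for that we must actually write T with 2 rank-1 terms.)
Upper bound — finding two terms. Write S_k = T[:,:,k] for the frontal slices: S₀ = [[30, 24], [-31, -15]], S₁ = [[18, 27], [-6, -9]].
If T = a₁ ⊗ b₁ ⊗ c₁ + a₂ ⊗ b₂ ⊗ c₂ then each S_k = c₁[k]·a₁b₁ᵀ + c₂[k]·a₂b₂ᵀ. S₀ and S₁ are linearly independent, so a₁b₁ᵀ and a₂b₂ᵀ must span the same plane of matrices: they are the rank-1 matrices of the form x·S₀ + y·S₁.
det(x·S₀ + y·S₁) is 294·x² + 441·xy = 147·(2·x + 3·y)(x), vanishing at (x:y) = (3:-2) and (0:1).
M₁ = 3·S₀ − 2·S₁ = [[54, 18], [-81, -27]] = 9·[2, -3][3, 1]ᵀ and M₂ = S₁ = [[18, 27], [-6, -9]] = 3·[3, -1][2, 3]ᵀ, so take a₁ = [2, -3], b₁ = [3, 1], a₂ = [3, -1], b₂ = [2, 3].
Each slice is an integer combination of E₁ = a₁b₁ᵀ and E₂ = a₂b₂ᵀ: S₀ = 3·E₁ + 2·E₂, S₁ = 3·E₂; reading off coefficients, c₁ = [3, 0] and c₂ = [2, 3].
Hence T = [2, -3] ⊗ [3, 1] ⊗ [3, 0] + [3, -1] ⊗ [2, 3] ⊗ [2, 3], so rank(T) ≤ 2.
These bounds meet, so rank(T) = 2.

2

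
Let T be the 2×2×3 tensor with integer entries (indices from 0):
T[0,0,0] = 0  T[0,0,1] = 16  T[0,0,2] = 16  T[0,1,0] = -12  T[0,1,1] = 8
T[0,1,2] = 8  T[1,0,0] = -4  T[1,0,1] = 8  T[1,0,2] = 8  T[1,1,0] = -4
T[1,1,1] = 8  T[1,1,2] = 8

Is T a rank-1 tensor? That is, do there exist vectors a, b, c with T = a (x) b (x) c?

The mode-3 unfolding of T (rows indexed by k, columns by (i,j) = (0,0), (0,1), (1,0), (1,1)) is [[0, -12, -4, -4], [16, 8, 8, 8], [16, 8, 8, 8]].
There the 2×2 minor on rows k ∈ {0, 1}, columns (i,j) ∈ {(0,0), (0,1)} is det [[0, -12], [16, 8]] = 192 ≠ 0, so this unfolding has rank ≥ 2; CP rank is at least every unfolding rank, so rank(T) ≥ 2.
In particular rank(T) ≥ 2 > 1, so T is not rank-1.

No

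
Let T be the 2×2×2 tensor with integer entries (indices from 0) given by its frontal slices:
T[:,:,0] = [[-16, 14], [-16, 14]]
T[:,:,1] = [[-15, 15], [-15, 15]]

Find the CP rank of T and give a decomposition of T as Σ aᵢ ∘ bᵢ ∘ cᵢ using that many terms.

Lower bound: in the mode-3 unfolding of T (rows indexed by k, columns by (i,j)) the 2×2 minor on rows k ∈ {0, 1}, columns (i,j) ∈ {(0,0), (0,1)} is det [[-16, 14], [-15, 15]] = -30 ≠ 0, so that unfolding has rank ≥ 2 and hence rank(T) ≥ 2 (CP rank is at least every unfolding rank, though it can be larger).
Upper bound: T[i,:,:] = a[i]·M for every slice, with a = (1, 1) and M = [[-16, -15], [14, 15]] (rows j, columns k).
Splitting M by its rows (j = 0, 1), M = (1, 0)(-16, -15)ᵀ + (0, 1)(14, 15)ᵀ.
Hence T = (1, 1) ∘ (1, 0) ∘ (-16, -15) + (1, 1) ∘ (0, 1) ∘ (14, 15), so rank(T) ≤ 2.
These bounds meet, so rank(T) = 2.

rank(T) = 2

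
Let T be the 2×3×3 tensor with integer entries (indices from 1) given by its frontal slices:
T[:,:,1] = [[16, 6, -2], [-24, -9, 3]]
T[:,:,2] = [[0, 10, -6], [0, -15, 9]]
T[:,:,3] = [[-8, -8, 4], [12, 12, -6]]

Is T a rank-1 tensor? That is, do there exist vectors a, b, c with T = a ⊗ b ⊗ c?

The mode-3 unfolding of T (rows indexed by k, columns by (i,j) = (1,1), (1,2), (1,3), (2,1), (2,2), (2,3)) is [[16, 6, -2, -24, -9, 3], [0, 10, -6, 0, -15, 9], [-8, -8, 4, 12, 12, -6]].
There the 2×2 minor on rows k ∈ {1, 2}, columns (i,j) ∈ {(1,1), (1,2)} is det [[16, 6], [0, 10]] = 160 ≠ 0, so this unfolding has rank ≥ 2; CP rank is at least every unfolding rank, so rank(T) ≥ 2.
In particular rank(T) ≥ 2 > 1, so T is not rank-1.

No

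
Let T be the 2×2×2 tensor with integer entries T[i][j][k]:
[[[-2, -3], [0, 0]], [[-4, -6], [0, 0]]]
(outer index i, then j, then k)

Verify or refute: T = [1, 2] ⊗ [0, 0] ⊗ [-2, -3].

Reconstruct entry (0,0,0) from the claimed factors: Σₗ aₗ[0]bₗ[0]cₗ[0] = (1)·(0)·(-2) = 0, but T[0,0,0] = -2. The claim is false.

No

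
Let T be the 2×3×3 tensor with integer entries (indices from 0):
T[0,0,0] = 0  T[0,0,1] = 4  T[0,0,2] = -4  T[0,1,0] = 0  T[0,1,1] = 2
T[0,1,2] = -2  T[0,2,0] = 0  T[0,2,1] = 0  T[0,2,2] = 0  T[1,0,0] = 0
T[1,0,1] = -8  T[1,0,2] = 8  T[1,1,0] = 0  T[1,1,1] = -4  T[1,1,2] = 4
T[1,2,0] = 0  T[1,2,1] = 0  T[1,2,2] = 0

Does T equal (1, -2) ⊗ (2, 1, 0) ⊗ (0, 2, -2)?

Yes

Reconstruct entrywise from the claimed factors. For example, T[1,1,2] = 4 and Σₗ aₗ[1]bₗ[1]cₗ[2] = (-2)·(1)·(-2) = 4; checking all 18 entries, every one matches. The claim holds.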